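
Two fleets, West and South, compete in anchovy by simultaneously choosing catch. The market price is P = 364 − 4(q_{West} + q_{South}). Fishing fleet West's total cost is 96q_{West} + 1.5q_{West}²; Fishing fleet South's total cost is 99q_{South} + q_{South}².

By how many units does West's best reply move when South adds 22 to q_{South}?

Fishing fleet West's profit: π = q_{West}(364 − 4(q_{West} + q_{South})) − 96q_{West} − 1.5q_{West}².
∂π/∂q_{West} = 268 − 11q_{West} − 4q_{South} = 0, so q_{West} = 268/11 − (4/11)q_{South}.
The reaction-function slope is −4/11, so a 22-unit rise in q_{South} moves q_{West} by −4/11 × 22 = −8. West's best response falls — the actions are strategic substitutes.

-8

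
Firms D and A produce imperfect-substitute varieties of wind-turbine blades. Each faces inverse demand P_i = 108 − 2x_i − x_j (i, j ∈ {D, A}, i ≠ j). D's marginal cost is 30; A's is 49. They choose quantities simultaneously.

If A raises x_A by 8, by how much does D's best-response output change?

Firm D's profit: π = x_D(108 − 2x_D − x_A) − 30x_D.
∂π/∂x_D = 78 − 4x_D − x_A = 0 ⇒ x_D = 19.5 − 0.25x_A.
The reaction-function slope is −0.25, so an 8-unit rise in x_A moves x_D by −0.25 × 8 = −2. D's best response falls — the actions are strategic substitutes.

-2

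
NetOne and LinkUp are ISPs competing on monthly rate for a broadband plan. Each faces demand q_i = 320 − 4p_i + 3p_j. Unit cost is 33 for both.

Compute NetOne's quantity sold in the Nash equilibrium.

NetOne's profit: π = (p_{NetOne} − 33)(320 − 4p_{NetOne} + 3p_{LinkUp}).
∂π/∂p_{NetOne} = 452 − 8p_{NetOne} + 3p_{LinkUp} = 0 ⇒ p_{NetOne} = 56.5 + 0.375p_{LinkUp}.
The game is symmetric, so in equilibrium p_{LinkUp} = p_{NetOne}: the reaction function gives 0.625p_{NetOne} = 56.5, hence p_{NetOne} = 90.4.
q_{NetOne} = 320 − 4·90.4 + 3·90.4 = 229.6.

229.6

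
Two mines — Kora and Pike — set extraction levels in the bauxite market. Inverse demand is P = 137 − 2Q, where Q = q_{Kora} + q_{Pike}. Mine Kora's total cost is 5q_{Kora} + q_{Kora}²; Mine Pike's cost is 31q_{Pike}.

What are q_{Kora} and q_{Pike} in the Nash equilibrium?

15.8, 18.6

Mine Kora's profit: π = q_{Kora}(137 − 2(q_{Kora} + q_{Pike})) − 5q_{Kora} − q_{Kora}².
∂π/∂q_{Kora} = 132 − 6q_{Kora} − 2q_{Pike} = 0, so q_{Kora} = 22 − (1/3)q_{Pike}.
For Pike: ∂π/∂q_{Pike} = 106 − 4q_{Pike} − 2q_{Kora} = 0 ⇒ q_{Pike} = 26.5 − 0.5q_{Kora}.
Substituting the second reaction function into the first: q_{Kora} = 22 − (1/3)(26.5 − 0.5q_{Kora}), which gives (5/6)q_{Kora} = 79/6 ⇒ q_{Kora} = 15.8.
Then q_{Pike} = 26.5 − 0.5·15.8 = 18.6.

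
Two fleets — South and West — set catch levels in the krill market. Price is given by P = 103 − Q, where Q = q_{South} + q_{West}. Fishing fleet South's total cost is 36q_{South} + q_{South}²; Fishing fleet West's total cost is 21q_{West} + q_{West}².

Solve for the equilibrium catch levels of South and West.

Fishing fleet South's profit: π = q_{South}(103 − (q_{South} + q_{West})) − 36q_{South} − q_{South}².
∂π/∂q_{South} = 67 − 4q_{South} − q_{West} = 0, so q_{South} = 16.75 − 0.25q_{West}.
By the same steps for West: q_{West} = 20.5 − 0.25q_{South}.
Substituting the second reaction function into the first: q_{South} = 16.75 − 0.25(20.5 − 0.25q_{South}), which gives 0.9375q_{South} = 11.625 ⇒ q_{South} = 12.4.
Then q_{West} = 20.5 − 0.25·12.4 = 17.4.

12.4, 17.4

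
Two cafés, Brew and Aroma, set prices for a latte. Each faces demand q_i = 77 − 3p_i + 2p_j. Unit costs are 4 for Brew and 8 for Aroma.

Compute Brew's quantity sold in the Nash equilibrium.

57

Brew's profit: π = (p_{Brew} − 4)(77 − 3p_{Brew} + 2p_{Aroma}).
∂π/∂p_{Brew} = 89 − 6p_{Brew} + 2p_{Aroma} = 0 ⇒ p_{Brew} = 89/6 + (1/3)p_{Aroma}.
Similarly p_{Aroma} = 101/6 + (1/3)p_{Brew}.
Substituting the second reaction function into the first: p_{Brew} = 89/6 + (1/3)(101/6 + (1/3)p_{Brew}), which gives (8/9)p_{Brew} = 184/9 ⇒ p_{Brew} = 23.
Then p_{Aroma} = 101/6 + (1/3)·23 = 24.5.
q_{Brew} = 77 − 3·23 + 2·24.5 = 57.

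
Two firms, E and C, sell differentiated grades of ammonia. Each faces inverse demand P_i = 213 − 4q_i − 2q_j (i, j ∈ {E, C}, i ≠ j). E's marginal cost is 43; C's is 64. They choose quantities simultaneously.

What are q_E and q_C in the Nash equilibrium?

Firm E's profit: π = q_E(213 − 4q_E − 2q_C) − 43q_E.
∂π/∂q_E = 170 − 8q_E − 2q_C = 0 ⇒ q_E = 21.25 − 0.25q_C.
Similarly q_C = 18.625 − 0.25q_E.
Plugging q_C into E's best response: q_E = 21.25 − 0.25(18.625 − 0.25q_E) ⇒ 0.9375q_E = 531/32, so q_E = 17.7.
Then q_C = 18.625 − 0.25·17.7 = 14.2.

17.7, 14.2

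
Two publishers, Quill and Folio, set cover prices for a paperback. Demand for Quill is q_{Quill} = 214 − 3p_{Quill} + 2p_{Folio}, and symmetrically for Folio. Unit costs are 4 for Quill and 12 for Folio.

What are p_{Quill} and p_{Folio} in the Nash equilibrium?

Quill's profit: π = (p_{Quill} − 4)(214 − 3p_{Quill} + 2p_{Folio}).
∂π/∂p_{Quill} = 226 − 6p_{Quill} + 2p_{Folio} = 0 ⇒ p_{Quill} = 113/3 + (1/3)p_{Folio}.
Similarly p_{Folio} = 125/3 + (1/3)p_{Quill}.
Substituting the second reaction function into the first: p_{Quill} = 113/3 + (1/3)(125/3 + (1/3)p_{Quill}), which gives (8/9)p_{Quill} = 464/9 ⇒ p_{Quill} = 58.
Then p_{Folio} = 125/3 + (1/3)·58 = 61.

58, 61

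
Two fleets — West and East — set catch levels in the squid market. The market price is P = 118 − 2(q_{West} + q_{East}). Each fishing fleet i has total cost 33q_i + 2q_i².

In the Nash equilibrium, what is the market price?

Fishing fleet West's profit: π = q_{West}(118 − 2(q_{West} + q_{East})) − 33q_{West} − 2q_{West}².
∂π/∂q_{West} = 85 − 8q_{West} − 2q_{East} = 0, so q_{West} = 10.625 − 0.25q_{East}.
The game is symmetric, so in equilibrium q_{East} = q_{West}: the reaction function gives 1.25q_{West} = 10.625, hence q_{West} = 8.5.
Equilibrium price: P = 118 − 2·17 = 84.

84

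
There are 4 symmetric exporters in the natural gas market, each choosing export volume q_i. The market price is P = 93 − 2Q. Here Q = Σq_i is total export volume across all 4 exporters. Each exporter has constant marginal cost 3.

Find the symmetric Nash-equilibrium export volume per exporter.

9

A representative exporter's profit is π_i = q_i(93 − 2Q) − 3q_i, with Q = q_i + Σ_{j≠i} q_j.
First-order condition: 90 − 4q_i − 2Σ_{j≠i} q_j = 0.
With identical exporters, set every q_j = q: then 90 − 4q − 6q = 0, i.e. q = 90/10 = 9.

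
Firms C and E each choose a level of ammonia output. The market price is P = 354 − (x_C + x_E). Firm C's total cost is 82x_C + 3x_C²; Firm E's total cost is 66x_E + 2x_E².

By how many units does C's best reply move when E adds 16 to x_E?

-2

Firm C's profit: π = x_C(354 − (x_C + x_E)) − 82x_C − 3x_C².
∂π/∂x_C = 272 − 8x_C − x_E = 0, so x_C = 34 − 0.125x_E.
The reaction-function slope is −0.125, so a 16-unit rise in x_E moves x_C by −0.125 × 16 = −2. C's best response falls — the actions are strategic substitutes.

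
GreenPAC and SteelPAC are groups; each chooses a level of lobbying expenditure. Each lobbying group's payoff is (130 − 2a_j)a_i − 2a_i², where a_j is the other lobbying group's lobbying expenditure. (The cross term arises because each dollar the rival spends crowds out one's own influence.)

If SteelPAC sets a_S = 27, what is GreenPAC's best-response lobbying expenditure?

19

GreenPAC's payoff is (130 − 2a_S)a_G − 2a_G².
∂π/∂a_G = 130 − 2a_S − 4a_G = 0, so a_G = 32.5 − 0.5a_S.
At a_S = 27: a_G = 32.5 − 0.5·27 = 19.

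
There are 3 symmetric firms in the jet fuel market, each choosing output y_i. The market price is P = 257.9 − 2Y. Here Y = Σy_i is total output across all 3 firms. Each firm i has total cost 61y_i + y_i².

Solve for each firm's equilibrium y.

19.69

A representative firm's profit is π_i = y_i(257.9 − 2Y) − 61y_i − y_i², with Y = y_i + Σ_{j≠i} y_j.
First-order condition: 196.9 − 6y_i − 2Σ_{j≠i} y_j = 0.
Imposing symmetry (y_j = y for all j) turns Σ_{j≠i} y_j into 2y, so 196.9 = 10y and y = 19.69.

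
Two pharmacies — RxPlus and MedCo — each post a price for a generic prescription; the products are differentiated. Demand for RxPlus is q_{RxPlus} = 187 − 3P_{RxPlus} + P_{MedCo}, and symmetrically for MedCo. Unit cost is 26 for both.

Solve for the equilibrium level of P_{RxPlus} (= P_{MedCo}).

53

RxPlus's profit: π = (P_{RxPlus} − 26)(187 − 3P_{RxPlus} + P_{MedCo}).
∂π/∂P_{RxPlus} = 265 − 6P_{RxPlus} + P_{MedCo} = 0 ⇒ P_{RxPlus} = 265/6 + (1/6)P_{MedCo}.
By symmetry P_{MedCo} = P_{RxPlus}; substituting into the reaction function, (5/6)P_{RxPlus} = 265/6 and P_{RxPlus} = 53.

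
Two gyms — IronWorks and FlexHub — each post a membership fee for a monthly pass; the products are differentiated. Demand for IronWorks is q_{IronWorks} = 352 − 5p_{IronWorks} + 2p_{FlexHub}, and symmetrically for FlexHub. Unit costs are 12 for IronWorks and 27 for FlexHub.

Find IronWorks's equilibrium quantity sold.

205.3125

IronWorks's profit: π = (p_{IronWorks} − 12)(352 − 5p_{IronWorks} + 2p_{FlexHub}).
∂π/∂p_{IronWorks} = 412 − 10p_{IronWorks} + 2p_{FlexHub} = 0 ⇒ p_{IronWorks} = 41.2 + 0.2p_{FlexHub}.
Similarly p_{FlexHub} = 48.7 + 0.2p_{IronWorks}.
Plugging p_{FlexHub} into IronWorks's best response: p_{IronWorks} = 41.2 + 0.2(48.7 + 0.2p_{IronWorks}) ⇒ 0.96p_{IronWorks} = 50.94, so p_{IronWorks} = 53.0625.
Then p_{FlexHub} = 48.7 + 0.2·53.0625 = 59.3125.
q_{IronWorks} = 352 − 5·53.0625 + 2·59.3125 = 205.3125.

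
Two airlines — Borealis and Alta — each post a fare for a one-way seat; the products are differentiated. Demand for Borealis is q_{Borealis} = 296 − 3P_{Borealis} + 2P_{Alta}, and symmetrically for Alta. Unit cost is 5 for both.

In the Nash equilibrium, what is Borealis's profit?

15877.6875

Borealis's profit: π = (P_{Borealis} − 5)(296 − 3P_{Borealis} + 2P_{Alta}).
∂π/∂P_{Borealis} = 311 − 6P_{Borealis} + 2P_{Alta} = 0 ⇒ P_{Borealis} = 311/6 + (1/3)P_{Alta}.
By symmetry P_{Alta} = P_{Borealis}; substituting into the reaction function, (2/3)P_{Borealis} = 311/6 and P_{Borealis} = 77.75.
q_{Borealis} = 296 − 3·77.75 + 2·77.75 = 218.25.
Profit = (77.75 − 5)·218.25 = 15877.6875.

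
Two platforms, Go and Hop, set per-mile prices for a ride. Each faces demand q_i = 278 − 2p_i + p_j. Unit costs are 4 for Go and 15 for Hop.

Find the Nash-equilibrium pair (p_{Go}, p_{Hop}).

Go's profit: π = (p_{Go} − 4)(278 − 2p_{Go} + p_{Hop}).
∂π/∂p_{Go} = 286 − 4p_{Go} + p_{Hop} = 0 ⇒ p_{Go} = 71.5 + 0.25p_{Hop}.
Similarly p_{Hop} = 77 + 0.25p_{Go}.
Solving the two reaction functions simultaneously: (1 − (0.25)(0.25))p_{Go} = 71.5 + 0.25·77, so 0.9375p_{Go} = 90.75 and p_{Go} = 96.8.
Then p_{Hop} = 77 + 0.25·96.8 = 101.2.

96.8, 101.2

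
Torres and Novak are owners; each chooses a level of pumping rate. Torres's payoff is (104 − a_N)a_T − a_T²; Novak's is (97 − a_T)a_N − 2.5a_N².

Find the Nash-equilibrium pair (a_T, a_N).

Expanding Torres's payoff: 104a_T − a_Na_T − a_T².
∂π/∂a_T = 104 − a_N − 2a_T = 0, so a_T = 52 − 0.5a_N.
Likewise for Novak: a_N = 19.4 − 0.2a_T.
Plugging a_N into Torres's best response: a_T = 52 − 0.5(19.4 − 0.2a_T) ⇒ 0.9a_T = 42.3, so a_T = 47.
Then a_N = 19.4 − 0.2·47 = 10.

47, 10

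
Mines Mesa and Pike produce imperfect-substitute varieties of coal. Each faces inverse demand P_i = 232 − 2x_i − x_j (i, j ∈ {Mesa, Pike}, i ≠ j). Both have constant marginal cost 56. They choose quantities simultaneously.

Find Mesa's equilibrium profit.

Mine Mesa's profit: π = x_{Mesa}(232 − 2x_{Mesa} − x_{Pike}) − 56x_{Mesa}.
∂π/∂x_{Mesa} = 176 − 4x_{Mesa} − x_{Pike} = 0 ⇒ x_{Mesa} = 44 − 0.25x_{Pike}.
The game is symmetric, so in equilibrium x_{Pike} = x_{Mesa}: the reaction function gives 1.25x_{Mesa} = 44, hence x_{Mesa} = 35.2.
P_{Mesa} = 232 − 2·35.2 − 35.2 = 126.4.
Profit = (126.4 − 56)·35.2 = 2478.08.

2478.08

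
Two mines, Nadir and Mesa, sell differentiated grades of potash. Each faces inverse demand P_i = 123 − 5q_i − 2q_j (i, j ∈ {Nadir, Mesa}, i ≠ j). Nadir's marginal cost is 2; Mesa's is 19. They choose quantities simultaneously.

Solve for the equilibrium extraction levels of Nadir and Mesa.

Mine Nadir's profit: π = q_{Nadir}(123 − 5q_{Nadir} − 2q_{Mesa}) − 2q_{Nadir}.
∂π/∂q_{Nadir} = 121 − 10q_{Nadir} − 2q_{Mesa} = 0 ⇒ q_{Nadir} = 12.1 − 0.2q_{Mesa}.
Similarly q_{Mesa} = 10.4 − 0.2q_{Nadir}.
Substituting the second reaction function into the first: q_{Nadir} = 12.1 − 0.2(10.4 − 0.2q_{Nadir}), which gives 0.96q_{Nadir} = 10.02 ⇒ q_{Nadir} = 10.4375.
Then q_{Mesa} = 10.4 − 0.2·10.4375 = 8.3125.

10.4375, 8.3125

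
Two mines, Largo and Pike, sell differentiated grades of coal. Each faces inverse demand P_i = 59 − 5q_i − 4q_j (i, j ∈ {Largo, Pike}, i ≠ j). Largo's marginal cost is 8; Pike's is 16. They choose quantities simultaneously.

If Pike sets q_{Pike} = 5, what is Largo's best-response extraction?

3.1

Mine Largo's profit: π = q_{Largo}(59 − 5q_{Largo} − 4q_{Pike}) − 8q_{Largo}.
∂π/∂q_{Largo} = 51 − 10q_{Largo} − 4q_{Pike} = 0 ⇒ q_{Largo} = 5.1 − 0.4q_{Pike}.
At q_{Pike} = 5: q_{Largo} = 5.1 − 0.4·5 = 3.1.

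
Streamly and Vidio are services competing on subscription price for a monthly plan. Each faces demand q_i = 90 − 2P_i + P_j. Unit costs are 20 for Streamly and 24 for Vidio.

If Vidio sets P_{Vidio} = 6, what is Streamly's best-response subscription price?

Streamly's profit: π = (P_{Streamly} − 20)(90 − 2P_{Streamly} + P_{Vidio}).
∂π/∂P_{Streamly} = 130 − 4P_{Streamly} + P_{Vidio} = 0 ⇒ P_{Streamly} = 32.5 + 0.25P_{Vidio}.
At P_{Vidio} = 6: P_{Streamly} = 32.5 + 0.25·6 = 34.

34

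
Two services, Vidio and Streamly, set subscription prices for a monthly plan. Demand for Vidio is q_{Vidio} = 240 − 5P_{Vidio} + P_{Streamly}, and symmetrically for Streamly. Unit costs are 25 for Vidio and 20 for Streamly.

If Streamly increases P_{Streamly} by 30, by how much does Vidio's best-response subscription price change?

3

Vidio's profit: π = (P_{Vidio} − 25)(240 − 5P_{Vidio} + P_{Streamly}).
∂π/∂P_{Vidio} = 365 − 10P_{Vidio} + P_{Streamly} = 0 ⇒ P_{Vidio} = 36.5 + 0.1P_{Streamly}.
The reaction-function slope is 0.1, so a 30-unit rise in P_{Streamly} moves P_{Vidio} by 0.1 × 30 = 3. Vidio's best response rises — the actions are strategic complements.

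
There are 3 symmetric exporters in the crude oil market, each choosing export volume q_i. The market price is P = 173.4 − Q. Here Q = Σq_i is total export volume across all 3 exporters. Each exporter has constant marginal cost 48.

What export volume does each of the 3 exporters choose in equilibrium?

A representative exporter's profit is π_i = q_i(173.4 − Q) − 48q_i, with Q = q_i + Σ_{j≠i} q_j.
First-order condition: 125.4 − 2q_i − Σ_{j≠i} q_j = 0.
Imposing symmetry (q_j = q for all j) turns Σ_{j≠i} q_j into 2q, so 125.4 = 4q and q = 31.35.

31.35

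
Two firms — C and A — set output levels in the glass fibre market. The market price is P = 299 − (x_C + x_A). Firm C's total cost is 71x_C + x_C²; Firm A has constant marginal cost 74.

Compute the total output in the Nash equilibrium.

129

Firm C's profit: π = x_C(299 − (x_C + x_A)) − 71x_C − x_C².
∂π/∂x_C = 228 − 4x_C − x_A = 0, so x_C = 57 − 0.25x_A.
For A: ∂π/∂x_A = 225 − 2x_A − x_C = 0 ⇒ x_A = 112.5 − 0.5x_C.
Plugging x_A into C's best response: x_C = 57 − 0.25(112.5 − 0.5x_C) ⇒ 0.875x_C = 28.875, so x_C = 33.
Then x_A = 112.5 − 0.5·33 = 96.
Total output: 33 + 96 = 129.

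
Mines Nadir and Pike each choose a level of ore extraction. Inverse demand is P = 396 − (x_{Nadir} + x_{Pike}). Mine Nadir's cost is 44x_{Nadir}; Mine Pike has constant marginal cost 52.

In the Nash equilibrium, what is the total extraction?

232

Mine Nadir's profit: π = x_{Nadir}(396 − (x_{Nadir} + x_{Pike})) − 44x_{Nadir}.
∂π/∂x_{Nadir} = 352 − 2x_{Nadir} − x_{Pike} = 0, so x_{Nadir} = 176 − 0.5x_{Pike}.
By the same steps for Pike: x_{Pike} = 172 − 0.5x_{Nadir}.
Substituting the second reaction function into the first: x_{Nadir} = 176 − 0.5(172 − 0.5x_{Nadir}), which gives 0.75x_{Nadir} = 90 ⇒ x_{Nadir} = 120.
Then x_{Pike} = 172 − 0.5·120 = 112.
Total extraction: 120 + 112 = 232.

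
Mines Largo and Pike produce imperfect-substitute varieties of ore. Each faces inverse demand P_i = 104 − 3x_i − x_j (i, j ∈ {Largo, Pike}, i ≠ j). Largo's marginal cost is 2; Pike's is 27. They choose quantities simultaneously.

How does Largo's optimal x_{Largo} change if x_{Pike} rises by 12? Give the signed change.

Mine Largo's profit: π = x_{Largo}(104 − 3x_{Largo} − x_{Pike}) − 2x_{Largo}.
∂π/∂x_{Largo} = 102 − 6x_{Largo} − x_{Pike} = 0 ⇒ x_{Largo} = 17 − (1/6)x_{Pike}.
The reaction-function slope is −1/6, so a 12-unit rise in x_{Pike} moves x_{Largo} by −1/6 × 12 = −2. Largo's best response falls — the actions are strategic substitutes.

-2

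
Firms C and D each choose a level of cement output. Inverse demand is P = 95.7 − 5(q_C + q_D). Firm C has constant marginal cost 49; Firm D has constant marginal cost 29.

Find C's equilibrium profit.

Firm C's profit: π = q_C(95.7 − 5(q_C + q_D)) − 49q_C.
∂π/∂q_C = 46.7 − 10q_C − 5q_D = 0, so q_C = 4.67 − 0.5q_D.
By the same steps for D: q_D = 6.67 − 0.5q_C.
Substituting the second reaction function into the first: q_C = 4.67 − 0.5(6.67 − 0.5q_C), which gives 0.75q_C = 1.335 ⇒ q_C = 1.78.
Then q_D = 6.67 − 0.5·1.78 = 5.78.
Price P = 95.7 − 5·7.56 = 57.9.
C's profit: (57.9 − 49)·1.78 = 15.842.

15.842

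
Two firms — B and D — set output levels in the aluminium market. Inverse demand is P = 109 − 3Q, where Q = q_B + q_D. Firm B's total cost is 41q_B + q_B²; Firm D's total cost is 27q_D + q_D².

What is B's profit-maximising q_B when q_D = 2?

Firm B's profit: π = q_B(109 − 3(q_B + q_D)) − 41q_B − q_B².
∂π/∂q_B = 68 − 8q_B − 3q_D = 0, so q_B = 8.5 − 0.375q_D.
At q_D = 2: q_B = 8.5 − 0.375·2 = 7.75.

7.75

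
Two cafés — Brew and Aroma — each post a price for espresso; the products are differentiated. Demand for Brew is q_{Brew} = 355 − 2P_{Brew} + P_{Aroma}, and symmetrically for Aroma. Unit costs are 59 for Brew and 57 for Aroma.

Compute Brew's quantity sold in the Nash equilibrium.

Brew's profit: π = (P_{Brew} − 59)(355 − 2P_{Brew} + P_{Aroma}).
∂π/∂P_{Brew} = 473 − 4P_{Brew} + P_{Aroma} = 0 ⇒ P_{Brew} = 118.25 + 0.25P_{Aroma}.
Similarly P_{Aroma} = 117.25 + 0.25P_{Brew}.
Substituting the second reaction function into the first: P_{Brew} = 118.25 + 0.25(117.25 + 0.25P_{Brew}), which gives 0.9375P_{Brew} = 147.5625 ⇒ P_{Brew} = 157.4.
Then P_{Aroma} = 117.25 + 0.25·157.4 = 156.6.
q_{Brew} = 355 − 2·157.4 + 156.6 = 196.8.

196.8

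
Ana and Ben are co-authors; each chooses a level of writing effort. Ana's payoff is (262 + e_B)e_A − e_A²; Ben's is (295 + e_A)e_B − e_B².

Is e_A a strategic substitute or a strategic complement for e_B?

Expanding Ana's payoff: 262e_A + e_Be_A − e_A².
∂π/∂e_A = 262 + e_B − 2e_A = 0, so e_A = 131 + 0.5e_B.
The best-response slope de_A/de_B = 0.5 > 0: the reaction function is upward-sloping, so the choices are strategic complements.

strategic complements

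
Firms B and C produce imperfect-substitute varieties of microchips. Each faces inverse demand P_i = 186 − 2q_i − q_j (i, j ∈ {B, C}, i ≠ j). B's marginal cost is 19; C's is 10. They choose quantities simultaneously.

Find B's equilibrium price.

Firm B's profit: π = q_B(186 − 2q_B − q_C) − 19q_B.
∂π/∂q_B = 167 − 4q_B − q_C = 0 ⇒ q_B = 41.75 − 0.25q_C.
Similarly q_C = 44 − 0.25q_B.
Plugging q_C into B's best response: q_B = 41.75 − 0.25(44 − 0.25q_B) ⇒ 0.9375q_B = 30.75, so q_B = 32.8.
Then q_C = 44 − 0.25·32.8 = 35.8.
P_B = 186 − 2·32.8 − 35.8 = 84.6.

84.6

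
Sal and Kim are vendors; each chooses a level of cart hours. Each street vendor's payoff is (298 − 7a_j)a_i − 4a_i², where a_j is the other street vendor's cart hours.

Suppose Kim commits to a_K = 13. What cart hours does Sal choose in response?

Sal's payoff is (298 − 7a_K)a_S − 4a_S².
∂π/∂a_S = 298 − 7a_K − 8a_S = 0, so a_S = 37.25 − 0.875a_K.
At a_K = 13: a_S = 37.25 − 0.875·13 = 25.875.

25.875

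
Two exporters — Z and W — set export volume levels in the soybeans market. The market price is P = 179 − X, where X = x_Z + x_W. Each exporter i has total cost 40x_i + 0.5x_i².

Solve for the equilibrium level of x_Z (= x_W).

Exporter Z's profit: π = x_Z(179 − (x_Z + x_W)) − 40x_Z − 0.5x_Z².
∂π/∂x_Z = 139 − 3x_Z − x_W = 0, so x_Z = 139/3 − (1/3)x_W.
The game is symmetric, so in equilibrium x_W = x_Z: the reaction function gives (4/3)x_Z = 139/3, hence x_Z = 34.75.

34.75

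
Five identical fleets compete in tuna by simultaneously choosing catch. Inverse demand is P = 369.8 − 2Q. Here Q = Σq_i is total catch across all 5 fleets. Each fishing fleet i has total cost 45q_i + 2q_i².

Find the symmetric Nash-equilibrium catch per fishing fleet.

A representative fishing fleet's profit is π_i = q_i(369.8 − 2Q) − 45q_i − 2q_i², with Q = q_i + Σ_{j≠i} q_j.
First-order condition: 324.8 − 8q_i − 2Σ_{j≠i} q_j = 0.
With identical fishing fleets, set every q_j = q: then 324.8 − 8q − 8q = 0, i.e. q = 324.8/16 = 20.3.

20.3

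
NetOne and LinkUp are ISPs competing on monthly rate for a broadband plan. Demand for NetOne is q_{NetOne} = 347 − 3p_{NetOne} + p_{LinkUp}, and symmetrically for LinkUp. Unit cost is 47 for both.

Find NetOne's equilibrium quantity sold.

151.8

NetOne's profit: π = (p_{NetOne} − 47)(347 − 3p_{NetOne} + p_{LinkUp}).
∂π/∂p_{NetOne} = 488 − 6p_{NetOne} + p_{LinkUp} = 0 ⇒ p_{NetOne} = 244/3 + (1/6)p_{LinkUp}.
By symmetry p_{LinkUp} = p_{NetOne}; substituting into the reaction function, (5/6)p_{NetOne} = 244/3 and p_{NetOne} = 97.6.
q_{NetOne} = 347 − 3·97.6 + 97.6 = 151.8.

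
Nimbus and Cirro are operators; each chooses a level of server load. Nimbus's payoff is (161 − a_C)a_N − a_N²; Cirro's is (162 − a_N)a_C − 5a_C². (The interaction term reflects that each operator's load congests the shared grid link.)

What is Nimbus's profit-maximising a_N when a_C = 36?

Expanding Nimbus's payoff: 161a_N − a_Ca_N − a_N².
∂π/∂a_N = 161 − a_C − 2a_N = 0, so a_N = 80.5 − 0.5a_C.
At a_C = 36: a_N = 80.5 − 0.5·36 = 62.5.

62.5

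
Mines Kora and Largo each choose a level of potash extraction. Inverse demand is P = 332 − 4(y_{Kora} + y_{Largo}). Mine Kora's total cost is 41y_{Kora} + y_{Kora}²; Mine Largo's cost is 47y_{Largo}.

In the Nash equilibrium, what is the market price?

Mine Kora's profit: π = y_{Kora}(332 − 4(y_{Kora} + y_{Largo})) − 41y_{Kora} − y_{Kora}².
∂π/∂y_{Kora} = 291 − 10y_{Kora} − 4y_{Largo} = 0, so y_{Kora} = 29.1 − 0.4y_{Largo}.
For Largo: ∂π/∂y_{Largo} = 285 − 8y_{Largo} − 4y_{Kora} = 0 ⇒ y_{Largo} = 35.625 − 0.5y_{Kora}.
Substituting the second reaction function into the first: y_{Kora} = 29.1 − 0.4(35.625 − 0.5y_{Kora}), which gives 0.8y_{Kora} = 14.85 ⇒ y_{Kora} = 18.5625.
Then y_{Largo} = 35.625 − 0.5·18.5625 = 843/32.
Equilibrium price: P = 332 − 4·(1437/32) = 152.375.

152.375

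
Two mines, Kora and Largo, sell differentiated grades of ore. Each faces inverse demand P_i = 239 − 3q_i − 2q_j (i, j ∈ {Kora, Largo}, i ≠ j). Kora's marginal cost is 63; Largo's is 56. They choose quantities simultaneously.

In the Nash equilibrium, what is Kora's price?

Mine Kora's profit: π = q_{Kora}(239 − 3q_{Kora} − 2q_{Largo}) − 63q_{Kora}.
∂π/∂q_{Kora} = 176 − 6q_{Kora} − 2q_{Largo} = 0 ⇒ q_{Kora} = 88/3 − (1/3)q_{Largo}.
Similarly q_{Largo} = 30.5 − (1/3)q_{Kora}.
Solving the two reaction functions simultaneously: (1 − (−1/3)(−1/3))q_{Kora} = 88/3 − (1/3)·30.5, so (8/9)q_{Kora} = 115/6 and q_{Kora} = 21.5625.
Then q_{Largo} = 30.5 − (1/3)·21.5625 = 23.3125.
P_{Kora} = 239 − 3·21.5625 − 2·23.3125 = 127.6875.

127.6875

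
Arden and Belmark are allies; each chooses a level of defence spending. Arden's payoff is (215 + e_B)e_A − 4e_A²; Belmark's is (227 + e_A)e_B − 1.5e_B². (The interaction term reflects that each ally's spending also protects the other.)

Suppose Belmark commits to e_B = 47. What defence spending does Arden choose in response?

32.75

Expanding Arden's payoff: 215e_A + e_Be_A − 4e_A².
∂π/∂e_A = 215 + e_B − 8e_A = 0, so e_A = 26.875 + 0.125e_B.
At e_B = 47: e_A = 26.875 + 0.125·47 = 32.75.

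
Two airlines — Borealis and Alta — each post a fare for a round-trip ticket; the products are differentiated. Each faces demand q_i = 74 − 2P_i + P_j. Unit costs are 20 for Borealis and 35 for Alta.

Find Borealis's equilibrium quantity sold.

40

Borealis's profit: π = (P_{Borealis} − 20)(74 − 2P_{Borealis} + P_{Alta}).
∂π/∂P_{Borealis} = 114 − 4P_{Borealis} + P_{Alta} = 0 ⇒ P_{Borealis} = 28.5 + 0.25P_{Alta}.
Similarly P_{Alta} = 36 + 0.25P_{Borealis}.
Plugging P_{Alta} into Borealis's best response: P_{Borealis} = 28.5 + 0.25(36 + 0.25P_{Borealis}) ⇒ 0.9375P_{Borealis} = 37.5, so P_{Borealis} = 40.
Then P_{Alta} = 36 + 0.25·40 = 46.
q_{Borealis} = 74 − 2·40 + 46 = 40.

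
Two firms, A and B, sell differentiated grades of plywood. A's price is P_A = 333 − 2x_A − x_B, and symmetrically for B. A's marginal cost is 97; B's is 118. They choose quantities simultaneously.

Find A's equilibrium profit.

Firm A's profit: π = x_A(333 − 2x_A − x_B) − 97x_A.
∂π/∂x_A = 236 − 4x_A − x_B = 0 ⇒ x_A = 59 − 0.25x_B.
Similarly x_B = 53.75 − 0.25x_A.
Solving the two reaction functions simultaneously: (1 − (−0.25)(−0.25))x_A = 59 − 0.25·53.75, so 0.9375x_A = 45.5625 and x_A = 48.6.
Then x_B = 53.75 − 0.25·48.6 = 41.6.
P_A = 333 − 2·48.6 − 41.6 = 194.2.
Profit = (194.2 − 97)·48.6 = 4723.92.

4723.92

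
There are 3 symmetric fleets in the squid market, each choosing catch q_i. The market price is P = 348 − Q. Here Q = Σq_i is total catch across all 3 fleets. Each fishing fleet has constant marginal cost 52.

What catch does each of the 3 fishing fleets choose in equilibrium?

A representative fishing fleet's profit is π_i = q_i(348 − Q) − 52q_i, with Q = q_i + Σ_{j≠i} q_j.
First-order condition: 296 − 2q_i − Σ_{j≠i} q_j = 0.
In a symmetric equilibrium every fishing fleet chooses the same q, so Σ_{j≠i} q_j = 2q. The condition becomes 296 − 4q = 0, giving q = 296/4 = 74.

74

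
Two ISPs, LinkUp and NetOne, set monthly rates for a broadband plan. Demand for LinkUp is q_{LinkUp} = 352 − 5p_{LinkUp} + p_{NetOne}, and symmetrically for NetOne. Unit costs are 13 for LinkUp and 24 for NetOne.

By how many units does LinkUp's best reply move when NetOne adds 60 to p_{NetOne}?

LinkUp's profit: π = (p_{LinkUp} − 13)(352 − 5p_{LinkUp} + p_{NetOne}).
∂π/∂p_{LinkUp} = 417 − 10p_{LinkUp} + p_{NetOne} = 0 ⇒ p_{LinkUp} = 41.7 + 0.1p_{NetOne}.
The reaction-function slope is 0.1, so a 60-unit rise in p_{NetOne} moves p_{LinkUp} by 0.1 × 60 = 6. LinkUp's best response rises — the actions are strategic complements.

6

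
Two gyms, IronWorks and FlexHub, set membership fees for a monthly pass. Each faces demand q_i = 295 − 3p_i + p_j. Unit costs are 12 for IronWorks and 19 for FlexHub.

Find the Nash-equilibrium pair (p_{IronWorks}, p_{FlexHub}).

IronWorks's profit: π = (p_{IronWorks} − 12)(295 − 3p_{IronWorks} + p_{FlexHub}).
∂π/∂p_{IronWorks} = 331 − 6p_{IronWorks} + p_{FlexHub} = 0 ⇒ p_{IronWorks} = 331/6 + (1/6)p_{FlexHub}.
Similarly p_{FlexHub} = 176/3 + (1/6)p_{IronWorks}.
Plugging p_{FlexHub} into IronWorks's best response: p_{IronWorks} = 331/6 + (1/6)(176/3 + (1/6)p_{IronWorks}) ⇒ (35/36)p_{IronWorks} = 1169/18, so p_{IronWorks} = 66.8.
Then p_{FlexHub} = 176/3 + (1/6)·66.8 = 69.8.

66.8, 69.8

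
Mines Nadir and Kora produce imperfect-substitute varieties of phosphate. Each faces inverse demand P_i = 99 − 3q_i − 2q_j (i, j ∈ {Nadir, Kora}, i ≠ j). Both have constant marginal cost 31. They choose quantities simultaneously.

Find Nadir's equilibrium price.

56.5

Mine Nadir's profit: π = q_{Nadir}(99 − 3q_{Nadir} − 2q_{Kora}) − 31q_{Nadir}.
∂π/∂q_{Nadir} = 68 − 6q_{Nadir} − 2q_{Kora} = 0 ⇒ q_{Nadir} = 34/3 − (1/3)q_{Kora}.
The game is symmetric, so in equilibrium q_{Kora} = q_{Nadir}: the reaction function gives (4/3)q_{Nadir} = 34/3, hence q_{Nadir} = 8.5.
P_{Nadir} = 99 − 3·8.5 − 2·8.5 = 56.5.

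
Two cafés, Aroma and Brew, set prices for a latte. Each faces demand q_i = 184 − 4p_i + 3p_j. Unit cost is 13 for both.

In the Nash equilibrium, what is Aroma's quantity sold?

Aroma's profit: π = (p_{Aroma} − 13)(184 − 4p_{Aroma} + 3p_{Brew}).
∂π/∂p_{Aroma} = 236 − 8p_{Aroma} + 3p_{Brew} = 0 ⇒ p_{Aroma} = 29.5 + 0.375p_{Brew}.
By symmetry p_{Brew} = p_{Aroma}; substituting into the reaction function, 0.625p_{Aroma} = 29.5 and p_{Aroma} = 47.2.
q_{Aroma} = 184 − 4·47.2 + 3·47.2 = 136.8.

136.8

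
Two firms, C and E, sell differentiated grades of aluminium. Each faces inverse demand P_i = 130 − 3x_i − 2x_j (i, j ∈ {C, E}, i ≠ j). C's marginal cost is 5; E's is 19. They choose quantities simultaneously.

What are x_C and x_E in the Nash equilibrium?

16.5, 13

Firm C's profit: π = x_C(130 − 3x_C − 2x_E) − 5x_C.
∂π/∂x_C = 125 − 6x_C − 2x_E = 0 ⇒ x_C = 125/6 − (1/3)x_E.
Similarly x_E = 18.5 − (1/3)x_C.
Substituting the second reaction function into the first: x_C = 125/6 − (1/3)(18.5 − (1/3)x_C), which gives (8/9)x_C = 44/3 ⇒ x_C = 16.5.
Then x_E = 18.5 − (1/3)·16.5 = 13.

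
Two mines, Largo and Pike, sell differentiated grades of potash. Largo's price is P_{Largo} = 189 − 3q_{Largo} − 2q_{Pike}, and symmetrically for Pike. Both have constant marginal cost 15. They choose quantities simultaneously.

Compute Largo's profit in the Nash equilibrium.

Mine Largo's profit: π = q_{Largo}(189 − 3q_{Largo} − 2q_{Pike}) − 15q_{Largo}.
∂π/∂q_{Largo} = 174 − 6q_{Largo} − 2q_{Pike} = 0 ⇒ q_{Largo} = 29 − (1/3)q_{Pike}.
By symmetry q_{Pike} = q_{Largo}; substituting into the reaction function, (4/3)q_{Largo} = 29 and q_{Largo} = 21.75.
P_{Largo} = 189 − 3·21.75 − 2·21.75 = 80.25.
Profit = (80.25 − 15)·21.75 = 1419.1875.

1419.1875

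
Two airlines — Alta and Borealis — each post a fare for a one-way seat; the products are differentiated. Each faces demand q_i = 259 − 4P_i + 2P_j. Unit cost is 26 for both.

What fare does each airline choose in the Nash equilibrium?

Alta's profit: π = (P_{Alta} − 26)(259 − 4P_{Alta} + 2P_{Borealis}).
∂π/∂P_{Alta} = 363 − 8P_{Alta} + 2P_{Borealis} = 0 ⇒ P_{Alta} = 45.375 + 0.25P_{Borealis}.
Setting P_{Alta} = P_{Borealis} in the reaction function: P_{Alta} = 45.375 + 0.25P_{Alta}, so P_{Alta} = 45.375 / 0.75 = 60.5.

60.5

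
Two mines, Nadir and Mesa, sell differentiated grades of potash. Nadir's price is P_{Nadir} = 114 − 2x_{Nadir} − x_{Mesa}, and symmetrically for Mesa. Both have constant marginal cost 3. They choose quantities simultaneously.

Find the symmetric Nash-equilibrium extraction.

22.2

Mine Nadir's profit: π = x_{Nadir}(114 − 2x_{Nadir} − x_{Mesa}) − 3x_{Nadir}.
∂π/∂x_{Nadir} = 111 − 4x_{Nadir} − x_{Mesa} = 0 ⇒ x_{Nadir} = 27.75 − 0.25x_{Mesa}.
The game is symmetric, so in equilibrium x_{Mesa} = x_{Nadir}: the reaction function gives 1.25x_{Nadir} = 27.75, hence x_{Nadir} = 22.2.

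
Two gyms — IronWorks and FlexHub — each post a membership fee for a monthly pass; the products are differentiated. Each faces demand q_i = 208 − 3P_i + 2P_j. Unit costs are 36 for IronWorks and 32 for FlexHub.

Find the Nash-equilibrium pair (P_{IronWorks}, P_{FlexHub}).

IronWorks's profit: π = (P_{IronWorks} − 36)(208 − 3P_{IronWorks} + 2P_{FlexHub}).
∂π/∂P_{IronWorks} = 316 − 6P_{IronWorks} + 2P_{FlexHub} = 0 ⇒ P_{IronWorks} = 158/3 + (1/3)P_{FlexHub}.
Similarly P_{FlexHub} = 152/3 + (1/3)P_{IronWorks}.
Plugging P_{FlexHub} into IronWorks's best response: P_{IronWorks} = 158/3 + (1/3)(152/3 + (1/3)P_{IronWorks}) ⇒ (8/9)P_{IronWorks} = 626/9, so P_{IronWorks} = 78.25.
Then P_{FlexHub} = 152/3 + (1/3)·78.25 = 76.75.

78.25, 76.75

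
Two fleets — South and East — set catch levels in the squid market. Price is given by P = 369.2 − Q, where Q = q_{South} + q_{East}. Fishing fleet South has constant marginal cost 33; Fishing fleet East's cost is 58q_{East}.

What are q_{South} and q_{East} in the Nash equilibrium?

Fishing fleet South's profit: π = q_{South}(369.2 − (q_{South} + q_{East})) − 33q_{South}.
∂π/∂q_{South} = 336.2 − 2q_{South} − q_{East} = 0, so q_{South} = 168.1 − 0.5q_{East}.
By the same steps for East: q_{East} = 155.6 − 0.5q_{South}.
Solving the two reaction functions simultaneously: (1 − (−0.5)(−0.5))q_{South} = 168.1 − 0.5·155.6, so 0.75q_{South} = 90.3 and q_{South} = 120.4.
Then q_{East} = 155.6 − 0.5·120.4 = 95.4.

120.4, 95.4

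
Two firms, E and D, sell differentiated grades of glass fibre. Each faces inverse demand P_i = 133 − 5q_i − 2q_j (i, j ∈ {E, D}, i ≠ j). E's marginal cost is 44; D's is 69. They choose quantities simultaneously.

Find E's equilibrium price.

Firm E's profit: π = q_E(133 − 5q_E − 2q_D) − 44q_E.
∂π/∂q_E = 89 − 10q_E − 2q_D = 0 ⇒ q_E = 8.9 − 0.2q_D.
Similarly q_D = 6.4 − 0.2q_E.
Substituting the second reaction function into the first: q_E = 8.9 − 0.2(6.4 − 0.2q_E), which gives 0.96q_E = 7.62 ⇒ q_E = 7.9375.
Then q_D = 6.4 − 0.2·7.9375 = 4.8125.
P_E = 133 − 5·7.9375 − 2·4.8125 = 83.6875.

83.6875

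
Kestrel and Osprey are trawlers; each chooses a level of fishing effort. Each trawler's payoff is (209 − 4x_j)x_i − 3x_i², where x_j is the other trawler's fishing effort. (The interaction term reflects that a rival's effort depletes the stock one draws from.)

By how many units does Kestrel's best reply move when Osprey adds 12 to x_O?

-8

Kestrel's payoff is (209 − 4x_O)x_K − 3x_K².
∂π/∂x_K = 209 − 4x_O − 6x_K = 0, so x_K = 209/6 − (2/3)x_O.
The reaction-function slope is −2/3, so a 12-unit rise in x_O moves x_K by −2/3 × 12 = −8. Kestrel's best response falls — the actions are strategic substitutes.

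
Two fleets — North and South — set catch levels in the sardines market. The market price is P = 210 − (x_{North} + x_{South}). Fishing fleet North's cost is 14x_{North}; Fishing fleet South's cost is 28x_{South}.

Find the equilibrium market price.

Fishing fleet North's profit: π = x_{North}(210 − (x_{North} + x_{South})) − 14x_{North}.
∂π/∂x_{North} = 196 − 2x_{North} − x_{South} = 0, so x_{North} = 98 − 0.5x_{South}.
By the same steps for South: x_{South} = 91 − 0.5x_{North}.
Substituting the second reaction function into the first: x_{North} = 98 − 0.5(91 − 0.5x_{North}), which gives 0.75x_{North} = 52.5 ⇒ x_{North} = 70.
Then x_{South} = 91 − 0.5·70 = 56.
Equilibrium price: P = 210 − 126 = 84.

84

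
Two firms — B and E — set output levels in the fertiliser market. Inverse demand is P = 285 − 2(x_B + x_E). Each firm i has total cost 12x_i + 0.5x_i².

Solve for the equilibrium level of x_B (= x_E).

39

Firm B's profit: π = x_B(285 − 2(x_B + x_E)) − 12x_B − 0.5x_B².
∂π/∂x_B = 273 − 5x_B − 2x_E = 0, so x_B = 54.6 − 0.4x_E.
By symmetry x_E = x_B; substituting into the reaction function, 1.4x_B = 54.6 and x_B = 39.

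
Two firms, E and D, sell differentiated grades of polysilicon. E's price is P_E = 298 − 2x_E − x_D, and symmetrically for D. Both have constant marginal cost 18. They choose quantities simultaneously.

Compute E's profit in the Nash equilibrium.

6272

Firm E's profit: π = x_E(298 − 2x_E − x_D) − 18x_E.
∂π/∂x_E = 280 − 4x_E − x_D = 0 ⇒ x_E = 70 − 0.25x_D.
By symmetry x_D = x_E; substituting into the reaction function, 1.25x_E = 70 and x_E = 56.
P_E = 298 − 2·56 − 56 = 130.
Profit = (130 − 18)·56 = 6272.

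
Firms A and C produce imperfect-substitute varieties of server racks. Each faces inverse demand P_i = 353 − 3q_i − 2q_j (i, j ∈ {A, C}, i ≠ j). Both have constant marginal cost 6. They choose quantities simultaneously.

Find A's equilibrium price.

136.125

Firm A's profit: π = q_A(353 − 3q_A − 2q_C) − 6q_A.
∂π/∂q_A = 347 − 6q_A − 2q_C = 0 ⇒ q_A = 347/6 − (1/3)q_C.
Setting q_A = q_C in the reaction function: q_A = 347/6 − (1/3)q_A, so q_A = (347/6) / (4/3) = 43.375.
P_A = 353 − 3·43.375 − 2·43.375 = 136.125.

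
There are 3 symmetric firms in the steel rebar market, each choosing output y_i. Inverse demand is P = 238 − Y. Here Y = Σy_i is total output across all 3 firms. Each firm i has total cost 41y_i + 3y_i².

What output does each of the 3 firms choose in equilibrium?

19.7

A representative firm's profit is π_i = y_i(238 − Y) − 41y_i − 3y_i², with Y = y_i + Σ_{j≠i} y_j.
First-order condition: 197 − 8y_i − Σ_{j≠i} y_j = 0.
Imposing symmetry (y_j = y for all j) turns Σ_{j≠i} y_j into 2y, so 197 = 10y and y = 19.7.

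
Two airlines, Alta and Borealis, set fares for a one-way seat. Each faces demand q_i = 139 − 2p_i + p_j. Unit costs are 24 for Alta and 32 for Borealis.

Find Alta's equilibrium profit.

Alta's profit: π = (p_{Alta} − 24)(139 − 2p_{Alta} + p_{Borealis}).
∂π/∂p_{Alta} = 187 − 4p_{Alta} + p_{Borealis} = 0 ⇒ p_{Alta} = 46.75 + 0.25p_{Borealis}.
Similarly p_{Borealis} = 50.75 + 0.25p_{Alta}.
Substituting the second reaction function into the first: p_{Alta} = 46.75 + 0.25(50.75 + 0.25p_{Alta}), which gives 0.9375p_{Alta} = 59.4375 ⇒ p_{Alta} = 63.4.
Then p_{Borealis} = 50.75 + 0.25·63.4 = 66.6.
q_{Alta} = 139 − 2·63.4 + 66.6 = 78.8.
Profit = (63.4 − 24)·78.8 = 3104.72.

3104.72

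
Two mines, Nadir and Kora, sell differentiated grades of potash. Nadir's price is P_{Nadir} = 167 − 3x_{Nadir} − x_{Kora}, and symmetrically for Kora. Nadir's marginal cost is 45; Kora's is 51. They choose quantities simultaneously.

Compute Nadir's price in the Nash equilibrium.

97.8

Mine Nadir's profit: π = x_{Nadir}(167 − 3x_{Nadir} − x_{Kora}) − 45x_{Nadir}.
∂π/∂x_{Nadir} = 122 − 6x_{Nadir} − x_{Kora} = 0 ⇒ x_{Nadir} = 61/3 − (1/6)x_{Kora}.
Similarly x_{Kora} = 58/3 − (1/6)x_{Nadir}.
Plugging x_{Kora} into Nadir's best response: x_{Nadir} = 61/3 − (1/6)(58/3 − (1/6)x_{Nadir}) ⇒ (35/36)x_{Nadir} = 154/9, so x_{Nadir} = 17.6.
Then x_{Kora} = 58/3 − (1/6)·17.6 = 16.4.
P_{Nadir} = 167 − 3·17.6 − 16.4 = 97.8.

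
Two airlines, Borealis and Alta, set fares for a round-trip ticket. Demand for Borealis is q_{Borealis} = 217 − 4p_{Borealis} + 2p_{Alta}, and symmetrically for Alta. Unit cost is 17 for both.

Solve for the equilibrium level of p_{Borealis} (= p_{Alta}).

47.5

Borealis's profit: π = (p_{Borealis} − 17)(217 − 4p_{Borealis} + 2p_{Alta}).
∂π/∂p_{Borealis} = 285 − 8p_{Borealis} + 2p_{Alta} = 0 ⇒ p_{Borealis} = 35.625 + 0.25p_{Alta}.
The game is symmetric, so in equilibrium p_{Alta} = p_{Borealis}: the reaction function gives 0.75p_{Borealis} = 35.625, hence p_{Borealis} = 47.5.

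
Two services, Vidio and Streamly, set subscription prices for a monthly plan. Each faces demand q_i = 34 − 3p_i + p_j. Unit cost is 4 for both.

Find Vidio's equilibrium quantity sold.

Vidio's profit: π = (p_{Vidio} − 4)(34 − 3p_{Vidio} + p_{Streamly}).
∂π/∂p_{Vidio} = 46 − 6p_{Vidio} + p_{Streamly} = 0 ⇒ p_{Vidio} = 23/3 + (1/6)p_{Streamly}.
The game is symmetric, so in equilibrium p_{Streamly} = p_{Vidio}: the reaction function gives (5/6)p_{Vidio} = 23/3, hence p_{Vidio} = 9.2.
q_{Vidio} = 34 − 3·9.2 + 9.2 = 15.6.

15.6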